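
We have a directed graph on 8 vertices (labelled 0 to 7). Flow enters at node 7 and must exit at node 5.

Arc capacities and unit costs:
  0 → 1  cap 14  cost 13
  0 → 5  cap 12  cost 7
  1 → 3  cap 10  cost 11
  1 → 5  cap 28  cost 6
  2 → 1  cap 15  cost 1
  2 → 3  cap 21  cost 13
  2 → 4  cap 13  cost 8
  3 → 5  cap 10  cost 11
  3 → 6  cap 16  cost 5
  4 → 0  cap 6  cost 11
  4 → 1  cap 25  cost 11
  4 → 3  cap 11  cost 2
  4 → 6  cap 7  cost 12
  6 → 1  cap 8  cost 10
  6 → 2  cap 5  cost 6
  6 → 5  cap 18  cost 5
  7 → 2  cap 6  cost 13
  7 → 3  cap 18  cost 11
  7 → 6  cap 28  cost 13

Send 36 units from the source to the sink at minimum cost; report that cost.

Minimum cost for 36 units: 716

shortest-cost path #1: 7→6→5 push 18 @ unit cost 18 (adds 324)
shortest-cost path #2: 7→2→1→5 push 6 @ unit cost 20 (adds 120)
shortest-cost path #3: 7→3→5 push 10 @ unit cost 22 (adds 220)
shortest-cost path #4: 7→6→2→1→5 push 2 @ unit cost 26 (adds 52)
total cost = 716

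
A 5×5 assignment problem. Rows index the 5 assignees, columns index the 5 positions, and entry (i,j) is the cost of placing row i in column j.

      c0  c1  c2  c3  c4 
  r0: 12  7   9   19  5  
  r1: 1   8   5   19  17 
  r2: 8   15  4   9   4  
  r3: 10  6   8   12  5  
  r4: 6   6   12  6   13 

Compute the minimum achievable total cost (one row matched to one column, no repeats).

optimal assignment: row0→col4 (cost 5), row1→col0 (cost 1), row2→col2 (cost 4), row3→col1 (cost 6), row4→col3 (cost 6)
total = 5 + 1 + 4 + 6 + 6 = 22

Minimum assignment cost: 22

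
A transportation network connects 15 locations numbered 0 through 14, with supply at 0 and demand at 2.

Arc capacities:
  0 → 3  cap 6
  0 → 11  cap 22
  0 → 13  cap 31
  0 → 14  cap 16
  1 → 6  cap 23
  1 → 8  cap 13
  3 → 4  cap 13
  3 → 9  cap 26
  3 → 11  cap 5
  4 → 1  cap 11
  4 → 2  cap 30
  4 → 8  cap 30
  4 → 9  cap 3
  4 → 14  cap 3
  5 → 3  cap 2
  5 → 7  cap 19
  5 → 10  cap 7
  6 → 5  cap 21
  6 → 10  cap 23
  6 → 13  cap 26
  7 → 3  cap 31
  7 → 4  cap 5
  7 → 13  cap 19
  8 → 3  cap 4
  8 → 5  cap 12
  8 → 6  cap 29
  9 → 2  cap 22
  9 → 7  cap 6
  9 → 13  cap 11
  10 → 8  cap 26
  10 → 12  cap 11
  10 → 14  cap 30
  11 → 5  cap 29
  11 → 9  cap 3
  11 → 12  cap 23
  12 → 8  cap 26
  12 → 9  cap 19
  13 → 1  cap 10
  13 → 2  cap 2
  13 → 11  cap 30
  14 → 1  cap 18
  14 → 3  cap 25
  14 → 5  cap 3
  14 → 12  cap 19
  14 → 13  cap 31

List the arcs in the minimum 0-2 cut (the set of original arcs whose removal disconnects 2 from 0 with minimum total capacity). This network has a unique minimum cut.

Min-cut arcs: {(3,4), (7,4), (9,2), (13,2)} (total capacity 42)

augment #1: 0→13→2 push 2
augment #2: 0→3→4→2 push 6
augment #3: 0→11→9→2 push 3
augment #4: 0→11→12→9→2 push 19
augment #5: 0→14→3→4→2 push 7
augment #6: 0→14→5→7→4→2 push 3
augment #7: 0→13→11→5→7→4→2 push 2
max flow = 42; residual-reachable set from 0 gives S-side
cut edges (S→T): {(3,4), (7,4), (9,2), (13,2)} total cap 42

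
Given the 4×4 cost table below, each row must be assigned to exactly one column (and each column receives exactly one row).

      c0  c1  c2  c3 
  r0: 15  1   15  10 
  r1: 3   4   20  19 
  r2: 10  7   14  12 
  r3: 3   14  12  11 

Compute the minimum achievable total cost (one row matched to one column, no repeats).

optimal assignment: row0→col1 (cost 1), row1→col0 (cost 3), row2→col3 (cost 12), row3→col2 (cost 12)
total = 1 + 3 + 12 + 12 = 28

Minimum assignment cost: 28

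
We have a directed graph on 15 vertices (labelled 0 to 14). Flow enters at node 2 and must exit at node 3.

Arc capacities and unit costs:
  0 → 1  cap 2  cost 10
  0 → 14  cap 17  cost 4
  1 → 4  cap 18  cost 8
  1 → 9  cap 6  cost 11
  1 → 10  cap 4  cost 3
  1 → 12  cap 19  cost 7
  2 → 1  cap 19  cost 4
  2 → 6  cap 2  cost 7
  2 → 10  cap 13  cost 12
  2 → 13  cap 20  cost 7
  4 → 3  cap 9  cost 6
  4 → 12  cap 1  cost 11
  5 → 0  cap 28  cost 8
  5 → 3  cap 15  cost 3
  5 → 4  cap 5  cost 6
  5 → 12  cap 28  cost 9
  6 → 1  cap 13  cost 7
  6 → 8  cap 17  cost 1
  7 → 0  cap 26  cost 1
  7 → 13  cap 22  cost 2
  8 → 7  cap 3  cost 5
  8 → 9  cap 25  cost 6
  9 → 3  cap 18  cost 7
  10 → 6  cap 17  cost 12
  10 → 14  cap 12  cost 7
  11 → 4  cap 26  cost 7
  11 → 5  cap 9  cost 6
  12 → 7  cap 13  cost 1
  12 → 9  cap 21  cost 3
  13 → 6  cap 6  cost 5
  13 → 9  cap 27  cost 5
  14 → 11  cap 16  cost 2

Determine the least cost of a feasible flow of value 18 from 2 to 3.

Minimum cost for 18 units: 333

shortest-cost path #1: 2→1→4→3 push 9 @ unit cost 18 (adds 162)
shortest-cost path #2: 2→13→9→3 push 9 @ unit cost 19 (adds 171)
total cost = 333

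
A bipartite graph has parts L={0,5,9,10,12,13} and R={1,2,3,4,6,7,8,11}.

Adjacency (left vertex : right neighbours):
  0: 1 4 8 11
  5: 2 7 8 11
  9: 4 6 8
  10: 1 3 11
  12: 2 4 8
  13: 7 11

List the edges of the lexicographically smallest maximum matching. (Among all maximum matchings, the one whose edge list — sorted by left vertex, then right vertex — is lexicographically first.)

|M| = 6 (so the lex-smallest maximum matching has 6 edges)
process left vertices in ascending order; for each, take the smallest-labelled available neighbour that still permits 6 edges overall, or leave it unmatched if none does
lex-smallest matching: {0-1, 5-2, 9-4, 10-3, 12-8, 13-7}

Lex-smallest maximum matching: {(0,1), (5,2), (9,4), (10,3), (12,8), (13,7)}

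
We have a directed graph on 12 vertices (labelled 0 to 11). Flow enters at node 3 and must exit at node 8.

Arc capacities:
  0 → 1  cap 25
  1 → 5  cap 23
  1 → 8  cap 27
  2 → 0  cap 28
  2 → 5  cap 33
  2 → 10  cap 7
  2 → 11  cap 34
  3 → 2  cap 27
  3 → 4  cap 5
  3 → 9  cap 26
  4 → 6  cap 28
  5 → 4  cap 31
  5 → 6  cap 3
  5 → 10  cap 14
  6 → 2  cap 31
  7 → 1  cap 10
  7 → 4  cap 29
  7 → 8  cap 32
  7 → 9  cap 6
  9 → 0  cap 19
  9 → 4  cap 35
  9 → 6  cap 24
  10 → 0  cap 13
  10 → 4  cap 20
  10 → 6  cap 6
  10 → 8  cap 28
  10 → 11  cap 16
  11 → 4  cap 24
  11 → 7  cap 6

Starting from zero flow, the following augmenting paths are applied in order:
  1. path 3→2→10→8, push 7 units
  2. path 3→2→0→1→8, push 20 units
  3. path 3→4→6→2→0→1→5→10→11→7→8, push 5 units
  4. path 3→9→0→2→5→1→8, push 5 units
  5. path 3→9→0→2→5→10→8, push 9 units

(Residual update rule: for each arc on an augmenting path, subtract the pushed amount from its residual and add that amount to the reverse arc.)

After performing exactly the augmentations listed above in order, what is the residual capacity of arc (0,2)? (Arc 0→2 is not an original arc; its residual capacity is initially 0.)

after path 1 (3→2→10→8, push 7): res(0,2)=0
after path 2 (3→2→0→1→8, push 20): res(0,2)=20
after path 3 (3→4→6→2→0→1→5→10→11→7→8, push 5): res(0,2)=25
after path 4 (3→9→0→2→5→1→8, push 5): res(0,2)=20
after path 5 (3→9→0→2→5→10→8, push 9): res(0,2)=11

Residual capacity of (0,2): 11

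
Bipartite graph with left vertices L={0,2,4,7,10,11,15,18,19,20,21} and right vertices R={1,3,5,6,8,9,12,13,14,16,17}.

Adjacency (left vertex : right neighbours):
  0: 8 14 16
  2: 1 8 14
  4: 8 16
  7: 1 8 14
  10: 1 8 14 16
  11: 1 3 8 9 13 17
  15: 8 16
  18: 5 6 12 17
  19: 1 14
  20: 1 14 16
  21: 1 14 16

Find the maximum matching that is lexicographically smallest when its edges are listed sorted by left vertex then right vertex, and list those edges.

|M| = 6 (so the lex-smallest maximum matching has 6 edges)
process left vertices in ascending order; for each, take the smallest-labelled available neighbour that still permits 6 edges overall, or leave it unmatched if none does
lex-smallest matching: {0-8, 2-1, 4-16, 7-14, 11-3, 18-5}

Lex-smallest maximum matching: {(0,8), (2,1), (4,16), (7,14), (11,3), (18,5)}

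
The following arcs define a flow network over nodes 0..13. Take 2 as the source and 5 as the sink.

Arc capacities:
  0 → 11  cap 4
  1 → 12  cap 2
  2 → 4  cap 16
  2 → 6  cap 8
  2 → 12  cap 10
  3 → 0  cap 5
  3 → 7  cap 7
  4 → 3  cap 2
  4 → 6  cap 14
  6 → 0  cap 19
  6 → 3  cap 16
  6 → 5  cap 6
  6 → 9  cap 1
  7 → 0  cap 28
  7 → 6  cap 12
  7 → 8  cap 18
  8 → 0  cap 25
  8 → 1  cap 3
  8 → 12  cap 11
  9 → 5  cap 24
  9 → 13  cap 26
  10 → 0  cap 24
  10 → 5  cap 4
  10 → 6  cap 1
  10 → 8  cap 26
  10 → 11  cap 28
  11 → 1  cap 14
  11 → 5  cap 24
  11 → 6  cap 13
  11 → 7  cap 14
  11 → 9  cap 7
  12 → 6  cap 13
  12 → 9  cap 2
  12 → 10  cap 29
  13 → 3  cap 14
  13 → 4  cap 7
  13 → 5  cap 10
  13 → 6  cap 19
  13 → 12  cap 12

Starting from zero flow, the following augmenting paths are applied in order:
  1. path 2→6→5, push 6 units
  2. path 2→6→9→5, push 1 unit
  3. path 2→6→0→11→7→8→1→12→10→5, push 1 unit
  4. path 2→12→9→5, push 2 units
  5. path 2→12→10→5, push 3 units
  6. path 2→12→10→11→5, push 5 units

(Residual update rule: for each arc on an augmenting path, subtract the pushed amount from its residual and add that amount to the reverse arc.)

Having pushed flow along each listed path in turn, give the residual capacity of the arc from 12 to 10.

Residual capacity of (12,10): 20

after path 1 (2→6→5, push 6): res(12,10)=29
after path 2 (2→6→9→5, push 1): res(12,10)=29
after path 3 (2→6→0→11→7→8→1→12→10→5, push 1): res(12,10)=28
after path 4 (2→12→9→5, push 2): res(12,10)=28
after path 5 (2→12→10→5, push 3): res(12,10)=25
after path 6 (2→12→10→11→5, push 5): res(12,10)=20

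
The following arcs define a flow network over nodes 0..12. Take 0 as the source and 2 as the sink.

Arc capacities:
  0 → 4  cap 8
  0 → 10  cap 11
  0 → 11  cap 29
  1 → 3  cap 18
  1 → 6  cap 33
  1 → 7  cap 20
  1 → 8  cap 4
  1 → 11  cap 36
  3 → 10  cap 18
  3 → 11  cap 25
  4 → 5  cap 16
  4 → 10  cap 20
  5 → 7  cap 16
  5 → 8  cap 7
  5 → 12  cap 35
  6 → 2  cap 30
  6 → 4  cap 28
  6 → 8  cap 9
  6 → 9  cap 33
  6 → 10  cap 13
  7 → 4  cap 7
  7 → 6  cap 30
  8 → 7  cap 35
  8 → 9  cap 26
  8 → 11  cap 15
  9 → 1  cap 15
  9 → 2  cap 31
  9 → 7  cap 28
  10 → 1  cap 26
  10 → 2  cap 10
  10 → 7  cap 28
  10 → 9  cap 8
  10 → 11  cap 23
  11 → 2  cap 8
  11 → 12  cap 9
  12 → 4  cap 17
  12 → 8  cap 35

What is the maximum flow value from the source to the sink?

Maximum flow value: 36

augment #1: 0→10→2 bottleneck 10, total now 10
augment #2: 0→11→2 bottleneck 8, total now 18
augment #3: 0→10→9→2 bottleneck 1, total now 19
augment #4: 0→4→10→9→2 bottleneck 7, total now 26
augment #5: 0→4→5→7→6→2 bottleneck 1, total now 27
augment #6: 0→11→12→8→9→2 bottleneck 9, total now 36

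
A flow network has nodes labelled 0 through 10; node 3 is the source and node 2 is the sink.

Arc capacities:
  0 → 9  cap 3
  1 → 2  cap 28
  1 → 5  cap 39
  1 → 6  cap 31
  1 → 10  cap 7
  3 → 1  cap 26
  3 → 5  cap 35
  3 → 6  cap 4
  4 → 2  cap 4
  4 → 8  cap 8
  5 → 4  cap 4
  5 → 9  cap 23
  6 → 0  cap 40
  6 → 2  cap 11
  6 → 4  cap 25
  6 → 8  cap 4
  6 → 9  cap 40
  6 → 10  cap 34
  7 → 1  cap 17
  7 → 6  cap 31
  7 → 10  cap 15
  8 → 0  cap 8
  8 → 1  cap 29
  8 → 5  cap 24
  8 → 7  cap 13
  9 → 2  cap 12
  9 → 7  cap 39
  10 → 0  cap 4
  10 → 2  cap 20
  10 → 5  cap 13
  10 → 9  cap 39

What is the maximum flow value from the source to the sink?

Maximum flow value: 57

augment #1: 3→1→2 bottleneck 26, total now 26
augment #2: 3→6→2 bottleneck 4, total now 30
augment #3: 3→5→4→2 bottleneck 4, total now 34
augment #4: 3→5→9→2 bottleneck 12, total now 46
augment #5: 3→5→9→7→1→2 bottleneck 2, total now 48
augment #6: 3→5→9→7→6→2 bottleneck 7, total now 55
augment #7: 3→5→9→7→10→2 bottleneck 2, total now 57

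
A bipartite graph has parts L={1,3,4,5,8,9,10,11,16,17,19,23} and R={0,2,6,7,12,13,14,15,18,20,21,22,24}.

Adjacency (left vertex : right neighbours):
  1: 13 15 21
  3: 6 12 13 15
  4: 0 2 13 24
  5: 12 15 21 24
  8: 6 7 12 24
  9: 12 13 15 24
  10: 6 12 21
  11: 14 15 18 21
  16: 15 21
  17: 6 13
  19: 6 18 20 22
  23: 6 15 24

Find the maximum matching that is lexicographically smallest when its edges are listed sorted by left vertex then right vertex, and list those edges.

Lex-smallest maximum matching: {(1,13), (3,6), (4,0), (5,12), (8,7), (9,15), (10,21), (11,14), (19,18), (23,24)}

|M| = 10 (so the lex-smallest maximum matching has 10 edges)
process left vertices in ascending order; for each, take the smallest-labelled available neighbour that still permits 10 edges overall, or leave it unmatched if none does
lex-smallest matching: {1-13, 3-6, 4-0, 5-12, 8-7, 9-15, 10-21, 11-14, 19-18, 23-24}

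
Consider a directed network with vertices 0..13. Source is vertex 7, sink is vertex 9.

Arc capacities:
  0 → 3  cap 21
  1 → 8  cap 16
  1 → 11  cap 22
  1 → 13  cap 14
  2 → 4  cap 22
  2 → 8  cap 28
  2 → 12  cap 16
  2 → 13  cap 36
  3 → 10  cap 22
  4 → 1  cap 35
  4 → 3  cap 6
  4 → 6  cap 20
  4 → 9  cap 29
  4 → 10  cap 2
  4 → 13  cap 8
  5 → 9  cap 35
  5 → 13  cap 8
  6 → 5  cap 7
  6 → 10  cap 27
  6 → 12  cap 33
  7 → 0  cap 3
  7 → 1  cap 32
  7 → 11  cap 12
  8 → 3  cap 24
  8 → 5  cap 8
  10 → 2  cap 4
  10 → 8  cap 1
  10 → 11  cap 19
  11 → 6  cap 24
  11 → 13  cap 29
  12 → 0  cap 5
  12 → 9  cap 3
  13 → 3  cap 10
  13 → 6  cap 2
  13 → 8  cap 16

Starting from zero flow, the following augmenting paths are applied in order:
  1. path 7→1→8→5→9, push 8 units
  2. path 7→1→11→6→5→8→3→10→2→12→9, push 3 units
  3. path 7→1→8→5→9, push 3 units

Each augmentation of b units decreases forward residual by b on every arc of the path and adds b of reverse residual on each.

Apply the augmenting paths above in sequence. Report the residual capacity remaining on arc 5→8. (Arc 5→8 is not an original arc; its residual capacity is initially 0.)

after path 1 (7→1→8→5→9, push 8): res(5,8)=8
after path 2 (7→1→11→6→5→8→3→10→2→12→9, push 3): res(5,8)=5
after path 3 (7→1→8→5→9, push 3): res(5,8)=8

Residual capacity of (5,8): 8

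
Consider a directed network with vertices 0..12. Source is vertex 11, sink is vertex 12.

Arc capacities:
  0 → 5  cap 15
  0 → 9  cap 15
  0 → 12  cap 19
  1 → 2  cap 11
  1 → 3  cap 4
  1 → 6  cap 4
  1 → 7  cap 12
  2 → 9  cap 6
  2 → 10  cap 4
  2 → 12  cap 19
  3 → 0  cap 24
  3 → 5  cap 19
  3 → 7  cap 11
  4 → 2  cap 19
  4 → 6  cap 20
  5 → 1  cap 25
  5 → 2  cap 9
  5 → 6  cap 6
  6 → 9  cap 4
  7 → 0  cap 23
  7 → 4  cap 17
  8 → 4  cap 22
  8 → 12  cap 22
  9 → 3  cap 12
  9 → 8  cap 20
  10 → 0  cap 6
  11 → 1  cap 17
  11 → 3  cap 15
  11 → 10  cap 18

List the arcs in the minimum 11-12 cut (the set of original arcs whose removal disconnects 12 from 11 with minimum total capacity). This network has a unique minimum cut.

Min-cut arcs: {(10,0), (11,1), (11,3)} (total capacity 38)

augment #1: 11→1→2→12 push 11
augment #2: 11→3→0→12 push 15
augment #3: 11→10→0→12 push 4
augment #4: 11→1→3→5→2→12 push 4
augment #5: 11→1→6→9→8→12 push 2
augment #6: 11→10→0→5→2→12 push 2
max flow = 38; residual-reachable set from 11 gives S-side
cut edges (S→T): {(10,0), (11,1), (11,3)} total cap 38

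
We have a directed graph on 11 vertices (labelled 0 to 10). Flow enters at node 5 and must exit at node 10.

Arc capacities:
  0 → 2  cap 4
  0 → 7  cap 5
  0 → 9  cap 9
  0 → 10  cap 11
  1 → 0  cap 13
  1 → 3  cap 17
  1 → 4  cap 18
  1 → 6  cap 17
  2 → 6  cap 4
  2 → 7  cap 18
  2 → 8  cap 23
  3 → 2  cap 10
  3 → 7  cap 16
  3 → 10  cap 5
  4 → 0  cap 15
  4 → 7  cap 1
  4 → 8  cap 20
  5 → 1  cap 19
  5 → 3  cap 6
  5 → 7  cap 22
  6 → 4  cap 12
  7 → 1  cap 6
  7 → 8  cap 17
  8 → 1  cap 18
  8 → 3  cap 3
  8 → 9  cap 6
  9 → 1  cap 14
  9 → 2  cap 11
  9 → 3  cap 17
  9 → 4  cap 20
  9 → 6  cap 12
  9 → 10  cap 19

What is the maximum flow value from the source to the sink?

Maximum flow value: 31

augment #1: 5→3→10 bottleneck 5, total now 5
augment #2: 5→1→0→10 bottleneck 11, total now 16
augment #3: 5→1→0→9→10 bottleneck 2, total now 18
augment #4: 5→7→8→9→10 bottleneck 6, total now 24
augment #5: 5→1→4→0→9→10 bottleneck 6, total now 30
augment #6: 5→7→1→4→0→9→10 bottleneck 1, total now 31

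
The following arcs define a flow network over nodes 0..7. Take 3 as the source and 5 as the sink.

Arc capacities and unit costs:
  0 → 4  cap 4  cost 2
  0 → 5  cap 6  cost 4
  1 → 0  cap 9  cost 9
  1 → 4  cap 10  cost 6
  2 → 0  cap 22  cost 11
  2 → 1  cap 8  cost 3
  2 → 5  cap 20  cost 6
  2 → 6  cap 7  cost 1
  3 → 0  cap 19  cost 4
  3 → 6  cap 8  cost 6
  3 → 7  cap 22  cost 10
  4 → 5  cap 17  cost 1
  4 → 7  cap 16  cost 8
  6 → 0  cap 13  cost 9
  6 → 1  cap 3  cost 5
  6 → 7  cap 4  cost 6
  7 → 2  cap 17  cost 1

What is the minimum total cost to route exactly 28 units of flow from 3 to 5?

shortest-cost path #1: 3→0→4→5 push 4 @ unit cost 7 (adds 28)
shortest-cost path #2: 3→0→5 push 6 @ unit cost 8 (adds 48)
shortest-cost path #3: 3→7→2→5 push 17 @ unit cost 17 (adds 289)
shortest-cost path #4: 3→6→1→4→5 push 1 @ unit cost 18 (adds 18)
total cost = 383

Minimum cost for 28 units: 383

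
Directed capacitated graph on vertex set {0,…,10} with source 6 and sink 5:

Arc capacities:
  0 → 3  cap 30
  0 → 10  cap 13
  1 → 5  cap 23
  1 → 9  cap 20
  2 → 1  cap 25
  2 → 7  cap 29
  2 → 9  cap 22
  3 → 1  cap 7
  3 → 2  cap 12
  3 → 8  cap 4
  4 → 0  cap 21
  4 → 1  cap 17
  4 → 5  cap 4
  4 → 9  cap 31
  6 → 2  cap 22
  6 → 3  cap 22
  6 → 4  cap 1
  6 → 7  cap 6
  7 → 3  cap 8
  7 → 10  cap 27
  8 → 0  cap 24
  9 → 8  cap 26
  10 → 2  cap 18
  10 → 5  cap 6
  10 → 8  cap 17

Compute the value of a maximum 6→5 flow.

Maximum flow value: 30

augment #1: 6→4→5 bottleneck 1, total now 1
augment #2: 6→2→1→5 bottleneck 22, total now 23
augment #3: 6→3→1→5 bottleneck 1, total now 24
augment #4: 6→7→10→5 bottleneck 6, total now 30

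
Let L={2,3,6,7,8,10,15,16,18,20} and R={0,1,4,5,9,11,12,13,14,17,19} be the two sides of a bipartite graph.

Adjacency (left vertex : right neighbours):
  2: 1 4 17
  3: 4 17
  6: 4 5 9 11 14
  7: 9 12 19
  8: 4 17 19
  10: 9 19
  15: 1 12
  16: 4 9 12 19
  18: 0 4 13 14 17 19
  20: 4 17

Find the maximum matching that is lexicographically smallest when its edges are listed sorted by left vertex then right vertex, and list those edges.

Lex-smallest maximum matching: {(2,1), (3,4), (6,5), (7,9), (8,17), (10,19), (15,12), (18,0)}

|M| = 8 (so the lex-smallest maximum matching has 8 edges)
process left vertices in ascending order; for each, take the smallest-labelled available neighbour that still permits 8 edges overall, or leave it unmatched if none does
lex-smallest matching: {2-1, 3-4, 6-5, 7-9, 8-17, 10-19, 15-12, 18-0}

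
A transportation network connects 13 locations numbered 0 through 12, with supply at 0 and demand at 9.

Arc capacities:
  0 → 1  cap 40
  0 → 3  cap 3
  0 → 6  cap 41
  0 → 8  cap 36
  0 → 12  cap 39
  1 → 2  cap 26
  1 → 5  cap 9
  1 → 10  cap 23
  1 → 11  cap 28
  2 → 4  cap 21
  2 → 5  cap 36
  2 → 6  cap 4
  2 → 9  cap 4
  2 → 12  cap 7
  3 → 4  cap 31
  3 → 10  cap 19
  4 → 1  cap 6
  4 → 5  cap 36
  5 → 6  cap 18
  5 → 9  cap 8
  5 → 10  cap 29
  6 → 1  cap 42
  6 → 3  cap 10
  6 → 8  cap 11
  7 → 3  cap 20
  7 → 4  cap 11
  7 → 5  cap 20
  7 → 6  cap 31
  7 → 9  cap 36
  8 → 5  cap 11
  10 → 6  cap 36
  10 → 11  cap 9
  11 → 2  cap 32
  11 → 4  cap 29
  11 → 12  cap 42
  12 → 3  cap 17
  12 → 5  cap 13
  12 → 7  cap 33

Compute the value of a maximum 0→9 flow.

Maximum flow value: 45

augment #1: 0→1→2→9 bottleneck 4, total now 4
augment #2: 0→1→5→9 bottleneck 8, total now 12
augment #3: 0→12→7→9 bottleneck 33, total now 45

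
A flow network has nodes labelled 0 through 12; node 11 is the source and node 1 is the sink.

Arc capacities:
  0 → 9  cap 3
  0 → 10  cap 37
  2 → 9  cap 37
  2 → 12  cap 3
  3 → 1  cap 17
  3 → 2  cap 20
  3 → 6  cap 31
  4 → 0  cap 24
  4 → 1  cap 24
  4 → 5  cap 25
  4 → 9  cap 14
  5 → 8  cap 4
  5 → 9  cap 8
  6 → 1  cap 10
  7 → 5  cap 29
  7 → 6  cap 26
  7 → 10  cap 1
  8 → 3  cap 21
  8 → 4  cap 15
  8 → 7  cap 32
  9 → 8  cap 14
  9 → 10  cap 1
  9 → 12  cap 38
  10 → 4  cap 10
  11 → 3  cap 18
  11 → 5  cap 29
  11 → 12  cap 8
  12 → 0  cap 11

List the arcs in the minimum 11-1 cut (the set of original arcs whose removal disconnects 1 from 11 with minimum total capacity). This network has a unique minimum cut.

augment #1: 11→3→1 push 17
augment #2: 11→3→6→1 push 1
augment #3: 11→5→8→4→1 push 4
augment #4: 11→5→9→8→4→1 push 8
augment #5: 11→12→0→10→4→1 push 8
max flow = 38; residual-reachable set from 11 gives S-side
cut edges (S→T): {(5,8), (5,9), (11,3), (11,12)} total cap 38

Min-cut arcs: {(5,8), (5,9), (11,3), (11,12)} (total capacity 38)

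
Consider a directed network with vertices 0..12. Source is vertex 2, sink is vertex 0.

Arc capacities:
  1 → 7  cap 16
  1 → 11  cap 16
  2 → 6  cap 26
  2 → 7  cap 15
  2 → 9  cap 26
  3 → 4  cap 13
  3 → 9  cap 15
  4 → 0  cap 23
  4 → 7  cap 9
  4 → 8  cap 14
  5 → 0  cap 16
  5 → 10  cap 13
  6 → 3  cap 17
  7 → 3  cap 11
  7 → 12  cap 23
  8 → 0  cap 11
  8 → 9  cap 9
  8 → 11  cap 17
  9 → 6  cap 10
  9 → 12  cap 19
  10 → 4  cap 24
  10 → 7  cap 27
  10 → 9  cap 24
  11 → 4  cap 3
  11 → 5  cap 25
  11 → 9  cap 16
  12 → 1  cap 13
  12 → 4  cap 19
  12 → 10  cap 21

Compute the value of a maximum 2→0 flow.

augment #1: 2→6→3→4→0 bottleneck 13, total now 13
augment #2: 2→7→12→4→0 bottleneck 10, total now 23
augment #3: 2→7→12→4→8→0 bottleneck 5, total now 28
augment #4: 2→9→12→4→8→0 bottleneck 4, total now 32
augment #5: 2→9→12→1→11→5→0 bottleneck 13, total now 45
augment #6: 2→9→12→10→4→8→0 bottleneck 2, total now 47

Maximum flow value: 47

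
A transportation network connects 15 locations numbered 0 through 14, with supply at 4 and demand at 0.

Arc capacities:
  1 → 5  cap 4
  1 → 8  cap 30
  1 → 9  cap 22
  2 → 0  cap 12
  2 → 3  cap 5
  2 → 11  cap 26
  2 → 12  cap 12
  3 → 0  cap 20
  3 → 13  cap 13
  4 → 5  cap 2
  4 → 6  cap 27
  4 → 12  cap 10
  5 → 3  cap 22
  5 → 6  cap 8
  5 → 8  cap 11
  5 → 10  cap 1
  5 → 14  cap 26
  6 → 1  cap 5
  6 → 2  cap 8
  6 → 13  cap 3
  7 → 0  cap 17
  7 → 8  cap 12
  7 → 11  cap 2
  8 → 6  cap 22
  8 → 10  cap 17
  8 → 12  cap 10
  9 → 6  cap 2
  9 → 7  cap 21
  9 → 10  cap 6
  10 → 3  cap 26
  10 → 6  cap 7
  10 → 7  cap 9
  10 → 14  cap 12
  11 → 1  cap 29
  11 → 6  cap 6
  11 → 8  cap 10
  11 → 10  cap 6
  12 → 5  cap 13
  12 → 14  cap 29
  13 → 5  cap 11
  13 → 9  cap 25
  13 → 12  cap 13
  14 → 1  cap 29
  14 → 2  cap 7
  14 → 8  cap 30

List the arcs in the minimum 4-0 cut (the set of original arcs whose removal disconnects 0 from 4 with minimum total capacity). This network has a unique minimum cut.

Min-cut arcs: {(4,5), (4,12), (6,1), (6,2), (6,13)} (total capacity 28)

augment #1: 4→5→3→0 push 2
augment #2: 4→6→2→0 push 8
augment #3: 4→12→5→3→0 push 10
augment #4: 4→6→1→5→3→0 push 4
augment #5: 4→6→1→9→7→0 push 1
augment #6: 4→6→13→5→3→0 push 3
max flow = 28; residual-reachable set from 4 gives S-side
cut edges (S→T): {(4,5), (4,12), (6,1), (6,2), (6,13)} total cap 28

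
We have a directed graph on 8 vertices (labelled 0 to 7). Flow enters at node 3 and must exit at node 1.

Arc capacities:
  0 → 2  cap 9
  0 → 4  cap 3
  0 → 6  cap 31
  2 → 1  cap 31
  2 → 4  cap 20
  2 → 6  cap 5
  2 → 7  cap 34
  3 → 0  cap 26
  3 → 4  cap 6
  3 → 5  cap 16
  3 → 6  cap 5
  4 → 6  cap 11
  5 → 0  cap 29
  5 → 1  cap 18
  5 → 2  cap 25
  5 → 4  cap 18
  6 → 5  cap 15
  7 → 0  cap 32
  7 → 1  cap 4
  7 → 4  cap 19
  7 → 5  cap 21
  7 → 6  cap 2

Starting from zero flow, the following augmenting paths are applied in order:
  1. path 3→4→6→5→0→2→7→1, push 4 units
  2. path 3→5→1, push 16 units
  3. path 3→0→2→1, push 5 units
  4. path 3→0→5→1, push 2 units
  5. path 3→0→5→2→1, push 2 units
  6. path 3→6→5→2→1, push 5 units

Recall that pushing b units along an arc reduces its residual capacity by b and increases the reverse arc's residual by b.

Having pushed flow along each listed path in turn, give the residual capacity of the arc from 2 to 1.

after path 1 (3→4→6→5→0→2→7→1, push 4): res(2,1)=31
after path 2 (3→5→1, push 16): res(2,1)=31
after path 3 (3→0→2→1, push 5): res(2,1)=26
after path 4 (3→0→5→1, push 2): res(2,1)=26
after path 5 (3→0→5→2→1, push 2): res(2,1)=24
after path 6 (3→6→5→2→1, push 5): res(2,1)=19

Residual capacity of (2,1): 19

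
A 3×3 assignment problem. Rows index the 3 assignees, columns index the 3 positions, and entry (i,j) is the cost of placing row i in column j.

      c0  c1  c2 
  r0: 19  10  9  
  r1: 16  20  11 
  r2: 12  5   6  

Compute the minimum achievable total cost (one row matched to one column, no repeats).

optimal assignment: row0→col2 (cost 9), row1→col0 (cost 16), row2→col1 (cost 5)
total = 9 + 16 + 5 = 30

Minimum assignment cost: 30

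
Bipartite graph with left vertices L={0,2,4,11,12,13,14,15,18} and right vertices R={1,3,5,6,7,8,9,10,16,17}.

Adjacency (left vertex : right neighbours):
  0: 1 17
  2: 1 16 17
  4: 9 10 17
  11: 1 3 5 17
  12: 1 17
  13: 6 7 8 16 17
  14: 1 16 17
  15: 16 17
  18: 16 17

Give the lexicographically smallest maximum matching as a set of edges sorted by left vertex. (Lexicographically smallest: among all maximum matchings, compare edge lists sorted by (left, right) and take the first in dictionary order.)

|M| = 6 (so the lex-smallest maximum matching has 6 edges)
process left vertices in ascending order; for each, take the smallest-labelled available neighbour that still permits 6 edges overall, or leave it unmatched if none does
lex-smallest matching: {0-1, 2-16, 4-9, 11-3, 12-17, 13-6}

Lex-smallest maximum matching: {(0,1), (2,16), (4,9), (11,3), (12,17), (13,6)}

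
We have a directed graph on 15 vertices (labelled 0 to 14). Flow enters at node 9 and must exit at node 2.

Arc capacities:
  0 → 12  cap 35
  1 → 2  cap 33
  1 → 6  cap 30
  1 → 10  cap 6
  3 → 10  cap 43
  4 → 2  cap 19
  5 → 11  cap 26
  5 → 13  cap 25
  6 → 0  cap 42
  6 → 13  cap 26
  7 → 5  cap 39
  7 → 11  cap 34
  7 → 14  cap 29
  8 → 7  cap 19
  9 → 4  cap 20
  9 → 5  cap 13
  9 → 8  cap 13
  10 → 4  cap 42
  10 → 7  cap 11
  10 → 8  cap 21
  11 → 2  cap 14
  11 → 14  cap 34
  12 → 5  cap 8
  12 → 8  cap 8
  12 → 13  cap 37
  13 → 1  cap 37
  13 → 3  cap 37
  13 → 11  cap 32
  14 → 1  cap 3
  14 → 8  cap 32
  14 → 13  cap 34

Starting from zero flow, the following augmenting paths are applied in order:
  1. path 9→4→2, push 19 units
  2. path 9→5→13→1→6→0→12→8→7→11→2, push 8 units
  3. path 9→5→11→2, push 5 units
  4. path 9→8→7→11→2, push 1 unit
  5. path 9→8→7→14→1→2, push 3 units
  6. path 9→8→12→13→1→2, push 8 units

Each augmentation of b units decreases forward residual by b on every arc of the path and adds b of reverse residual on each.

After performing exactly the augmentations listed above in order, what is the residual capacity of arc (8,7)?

Residual capacity of (8,7): 7

after path 1 (9→4→2, push 19): res(8,7)=19
after path 2 (9→5→13→1→6→0→12→8→7→11→2, push 8): res(8,7)=11
after path 3 (9→5→11→2, push 5): res(8,7)=11
after path 4 (9→8→7→11→2, push 1): res(8,7)=10
after path 5 (9→8→7→14→1→2, push 3): res(8,7)=7
after path 6 (9→8→12→13→1→2, push 8): res(8,7)=7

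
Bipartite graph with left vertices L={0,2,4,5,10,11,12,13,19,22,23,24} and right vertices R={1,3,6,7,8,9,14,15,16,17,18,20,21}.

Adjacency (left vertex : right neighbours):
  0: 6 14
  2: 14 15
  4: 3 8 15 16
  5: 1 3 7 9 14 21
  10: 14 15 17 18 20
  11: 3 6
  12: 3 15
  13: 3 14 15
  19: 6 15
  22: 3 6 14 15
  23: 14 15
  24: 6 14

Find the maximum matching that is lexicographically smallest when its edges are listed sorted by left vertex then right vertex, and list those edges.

Lex-smallest maximum matching: {(0,6), (2,14), (4,8), (5,1), (10,17), (11,3), (12,15)}

|M| = 7 (so the lex-smallest maximum matching has 7 edges)
process left vertices in ascending order; for each, take the smallest-labelled available neighbour that still permits 7 edges overall, or leave it unmatched if none does
lex-smallest matching: {0-6, 2-14, 4-8, 5-1, 10-17, 11-3, 12-15}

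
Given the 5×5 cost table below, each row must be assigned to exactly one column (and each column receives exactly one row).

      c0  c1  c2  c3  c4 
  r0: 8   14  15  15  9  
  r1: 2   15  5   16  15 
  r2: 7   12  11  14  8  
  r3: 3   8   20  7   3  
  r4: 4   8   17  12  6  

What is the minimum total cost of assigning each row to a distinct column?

one of 2 optimal assignments: row0→col0 (cost 8), row1→col2 (cost 5), row2→col4 (cost 8), row3→col3 (cost 7), row4→col1 (cost 8)
total = 8 + 5 + 8 + 7 + 8 = 36

Minimum assignment cost: 36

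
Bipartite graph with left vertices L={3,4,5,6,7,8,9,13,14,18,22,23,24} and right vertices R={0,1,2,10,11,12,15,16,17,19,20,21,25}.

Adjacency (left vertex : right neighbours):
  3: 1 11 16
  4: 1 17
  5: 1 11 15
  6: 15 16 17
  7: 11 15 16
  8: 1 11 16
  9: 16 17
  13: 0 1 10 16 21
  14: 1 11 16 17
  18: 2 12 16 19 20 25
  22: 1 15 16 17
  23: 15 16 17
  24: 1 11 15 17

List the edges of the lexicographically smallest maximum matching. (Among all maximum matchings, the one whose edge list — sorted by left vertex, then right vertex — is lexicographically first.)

|M| = 7 (so the lex-smallest maximum matching has 7 edges)
process left vertices in ascending order; for each, take the smallest-labelled available neighbour that still permits 7 edges overall, or leave it unmatched if none does
lex-smallest matching: {3-1, 4-17, 5-11, 6-15, 7-16, 13-0, 18-2}

Lex-smallest maximum matching: {(3,1), (4,17), (5,11), (6,15), (7,16), (13,0), (18,2)}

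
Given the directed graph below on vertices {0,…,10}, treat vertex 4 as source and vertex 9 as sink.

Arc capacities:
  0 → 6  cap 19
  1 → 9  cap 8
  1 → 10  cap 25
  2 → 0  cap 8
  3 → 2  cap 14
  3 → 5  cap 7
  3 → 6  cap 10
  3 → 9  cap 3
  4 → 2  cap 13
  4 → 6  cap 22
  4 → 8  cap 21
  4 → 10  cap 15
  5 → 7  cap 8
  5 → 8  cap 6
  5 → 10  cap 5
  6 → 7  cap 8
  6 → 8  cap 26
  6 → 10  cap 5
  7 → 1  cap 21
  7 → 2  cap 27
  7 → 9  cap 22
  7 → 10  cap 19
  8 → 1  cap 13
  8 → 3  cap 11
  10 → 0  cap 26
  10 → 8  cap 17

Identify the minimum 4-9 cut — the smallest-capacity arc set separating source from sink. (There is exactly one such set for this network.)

Min-cut arcs: {(1,9), (3,5), (3,9), (6,7)} (total capacity 26)

augment #1: 4→6→7→9 push 8
augment #2: 4→8→1→9 push 8
augment #3: 4→8→3→9 push 3
augment #4: 4→8→3→5→7→9 push 7
max flow = 26; residual-reachable set from 4 gives S-side
cut edges (S→T): {(1,9), (3,5), (3,9), (6,7)} total cap 26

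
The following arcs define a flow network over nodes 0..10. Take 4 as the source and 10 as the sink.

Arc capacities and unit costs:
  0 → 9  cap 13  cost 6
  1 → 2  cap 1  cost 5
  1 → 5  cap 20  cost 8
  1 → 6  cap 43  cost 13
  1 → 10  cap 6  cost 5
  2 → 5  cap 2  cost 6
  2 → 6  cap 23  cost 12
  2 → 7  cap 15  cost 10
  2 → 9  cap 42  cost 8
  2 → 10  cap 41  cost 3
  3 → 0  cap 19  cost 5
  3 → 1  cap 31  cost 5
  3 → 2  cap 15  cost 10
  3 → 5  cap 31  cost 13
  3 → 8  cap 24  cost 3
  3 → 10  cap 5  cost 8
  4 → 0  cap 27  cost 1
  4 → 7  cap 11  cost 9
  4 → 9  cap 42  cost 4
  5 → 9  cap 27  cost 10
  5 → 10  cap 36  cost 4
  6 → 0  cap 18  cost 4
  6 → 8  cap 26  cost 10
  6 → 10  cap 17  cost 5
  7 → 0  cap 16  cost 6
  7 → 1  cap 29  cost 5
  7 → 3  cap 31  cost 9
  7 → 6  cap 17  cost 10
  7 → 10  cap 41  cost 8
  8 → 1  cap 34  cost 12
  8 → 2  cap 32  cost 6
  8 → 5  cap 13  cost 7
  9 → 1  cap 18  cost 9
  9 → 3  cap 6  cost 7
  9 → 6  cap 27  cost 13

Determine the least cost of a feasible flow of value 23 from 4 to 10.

Minimum cost for 23 units: 411

shortest-cost path #1: 4→7→10 push 11 @ unit cost 17 (adds 187)
shortest-cost path #2: 4→9→1→10 push 6 @ unit cost 18 (adds 108)
shortest-cost path #3: 4→9→3→10 push 5 @ unit cost 19 (adds 95)
shortest-cost path #4: 4→9→1→2→10 push 1 @ unit cost 21 (adds 21)
total cost = 411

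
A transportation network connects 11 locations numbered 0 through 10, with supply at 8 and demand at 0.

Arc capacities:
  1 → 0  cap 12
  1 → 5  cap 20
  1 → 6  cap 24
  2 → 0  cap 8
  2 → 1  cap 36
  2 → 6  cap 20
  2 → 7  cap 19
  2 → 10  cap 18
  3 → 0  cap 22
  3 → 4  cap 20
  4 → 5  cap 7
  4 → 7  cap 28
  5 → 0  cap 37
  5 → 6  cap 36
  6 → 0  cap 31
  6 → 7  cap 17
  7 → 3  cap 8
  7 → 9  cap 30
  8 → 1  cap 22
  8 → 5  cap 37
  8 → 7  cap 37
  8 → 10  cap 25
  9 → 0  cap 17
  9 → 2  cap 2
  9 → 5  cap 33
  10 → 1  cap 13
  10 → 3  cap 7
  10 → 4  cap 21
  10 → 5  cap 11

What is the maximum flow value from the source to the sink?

augment #1: 8→1→0 bottleneck 12, total now 12
augment #2: 8→5→0 bottleneck 37, total now 49
augment #3: 8→1→6→0 bottleneck 10, total now 59
augment #4: 8→7→3→0 bottleneck 8, total now 67
augment #5: 8→7→9→0 bottleneck 17, total now 84
augment #6: 8→10→3→0 bottleneck 7, total now 91
augment #7: 8→7→9→2→0 bottleneck 2, total now 93
augment #8: 8→10→1→6→0 bottleneck 13, total now 106
augment #9: 8→10→5→6→0 bottleneck 5, total now 111
augment #10: 8→7→9→5→6→0 bottleneck 3, total now 114

Maximum flow value: 114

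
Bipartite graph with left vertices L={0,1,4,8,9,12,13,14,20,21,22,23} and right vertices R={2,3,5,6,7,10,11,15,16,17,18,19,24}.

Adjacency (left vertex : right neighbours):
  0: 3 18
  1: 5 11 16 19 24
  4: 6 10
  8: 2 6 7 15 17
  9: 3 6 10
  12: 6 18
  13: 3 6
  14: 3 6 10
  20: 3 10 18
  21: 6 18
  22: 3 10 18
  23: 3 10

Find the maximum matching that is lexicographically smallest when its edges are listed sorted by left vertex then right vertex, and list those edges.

|M| = 6 (so the lex-smallest maximum matching has 6 edges)
process left vertices in ascending order; for each, take the smallest-labelled available neighbour that still permits 6 edges overall, or leave it unmatched if none does
lex-smallest matching: {0-3, 1-5, 4-6, 8-2, 9-10, 12-18}

Lex-smallest maximum matching: {(0,3), (1,5), (4,6), (8,2), (9,10), (12,18)}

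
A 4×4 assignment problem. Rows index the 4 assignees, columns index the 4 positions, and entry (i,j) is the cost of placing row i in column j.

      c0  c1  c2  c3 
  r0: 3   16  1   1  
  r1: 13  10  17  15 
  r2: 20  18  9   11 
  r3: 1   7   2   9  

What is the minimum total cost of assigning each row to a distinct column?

optimal assignment: row0→col3 (cost 1), row1→col1 (cost 10), row2→col2 (cost 9), row3→col0 (cost 1)
total = 1 + 10 + 9 + 1 = 21

Minimum assignment cost: 21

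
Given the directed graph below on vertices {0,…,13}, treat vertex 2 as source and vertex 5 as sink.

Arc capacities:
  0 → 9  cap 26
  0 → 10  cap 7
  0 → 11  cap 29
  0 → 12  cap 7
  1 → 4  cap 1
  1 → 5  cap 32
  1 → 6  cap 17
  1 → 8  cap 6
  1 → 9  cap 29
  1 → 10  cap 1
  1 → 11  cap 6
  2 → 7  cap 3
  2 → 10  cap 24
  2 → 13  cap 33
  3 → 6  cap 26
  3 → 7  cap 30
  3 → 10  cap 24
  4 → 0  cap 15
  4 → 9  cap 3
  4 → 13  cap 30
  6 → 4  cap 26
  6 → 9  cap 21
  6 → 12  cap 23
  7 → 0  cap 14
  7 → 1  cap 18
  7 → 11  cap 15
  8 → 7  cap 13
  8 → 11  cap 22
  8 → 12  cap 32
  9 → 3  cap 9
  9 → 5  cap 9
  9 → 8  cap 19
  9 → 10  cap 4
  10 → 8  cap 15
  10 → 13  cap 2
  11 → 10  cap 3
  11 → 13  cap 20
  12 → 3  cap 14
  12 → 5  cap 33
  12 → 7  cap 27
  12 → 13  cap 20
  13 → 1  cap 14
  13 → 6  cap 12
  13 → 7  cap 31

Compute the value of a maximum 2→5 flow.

Maximum flow value: 53

augment #1: 2→7→1→5 bottleneck 3, total now 3
augment #2: 2→13→1→5 bottleneck 14, total now 17
augment #3: 2→10→8→12→5 bottleneck 15, total now 32
augment #4: 2→13→6→9→5 bottleneck 9, total now 41
augment #5: 2→13→6→12→5 bottleneck 3, total now 44
augment #6: 2→13→7→1→5 bottleneck 7, total now 51
augment #7: 2→10→13→7→1→5 bottleneck 2, total now 53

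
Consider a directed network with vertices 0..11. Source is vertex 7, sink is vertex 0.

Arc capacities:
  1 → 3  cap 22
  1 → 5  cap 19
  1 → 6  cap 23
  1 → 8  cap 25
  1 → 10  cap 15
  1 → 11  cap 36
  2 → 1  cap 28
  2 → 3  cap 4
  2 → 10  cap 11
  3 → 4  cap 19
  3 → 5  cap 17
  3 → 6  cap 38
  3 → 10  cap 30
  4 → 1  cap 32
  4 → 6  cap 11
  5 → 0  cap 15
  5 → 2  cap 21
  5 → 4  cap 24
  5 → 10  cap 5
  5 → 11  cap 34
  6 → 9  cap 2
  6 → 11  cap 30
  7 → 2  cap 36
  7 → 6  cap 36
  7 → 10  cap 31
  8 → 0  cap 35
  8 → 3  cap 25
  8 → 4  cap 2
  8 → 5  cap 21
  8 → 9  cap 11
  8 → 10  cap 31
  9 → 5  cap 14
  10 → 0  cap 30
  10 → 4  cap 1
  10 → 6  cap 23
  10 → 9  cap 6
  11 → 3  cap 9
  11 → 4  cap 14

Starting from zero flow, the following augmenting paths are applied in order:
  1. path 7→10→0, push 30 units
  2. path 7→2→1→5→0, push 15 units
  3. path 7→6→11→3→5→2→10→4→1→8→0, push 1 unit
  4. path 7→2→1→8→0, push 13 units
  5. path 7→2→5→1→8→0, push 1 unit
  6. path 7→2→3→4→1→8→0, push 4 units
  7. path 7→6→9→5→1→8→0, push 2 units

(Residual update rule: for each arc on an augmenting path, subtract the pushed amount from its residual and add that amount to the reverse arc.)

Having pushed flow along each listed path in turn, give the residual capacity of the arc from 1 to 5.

Residual capacity of (1,5): 7

after path 1 (7→10→0, push 30): res(1,5)=19
after path 2 (7→2→1→5→0, push 15): res(1,5)=4
after path 3 (7→6→11→3→5→2→10→4→1→8→0, push 1): res(1,5)=4
after path 4 (7→2→1→8→0, push 13): res(1,5)=4
after path 5 (7→2→5→1→8→0, push 1): res(1,5)=5
after path 6 (7→2→3→4→1→8→0, push 4): res(1,5)=5
after path 7 (7→6→9→5→1→8→0, push 2): res(1,5)=7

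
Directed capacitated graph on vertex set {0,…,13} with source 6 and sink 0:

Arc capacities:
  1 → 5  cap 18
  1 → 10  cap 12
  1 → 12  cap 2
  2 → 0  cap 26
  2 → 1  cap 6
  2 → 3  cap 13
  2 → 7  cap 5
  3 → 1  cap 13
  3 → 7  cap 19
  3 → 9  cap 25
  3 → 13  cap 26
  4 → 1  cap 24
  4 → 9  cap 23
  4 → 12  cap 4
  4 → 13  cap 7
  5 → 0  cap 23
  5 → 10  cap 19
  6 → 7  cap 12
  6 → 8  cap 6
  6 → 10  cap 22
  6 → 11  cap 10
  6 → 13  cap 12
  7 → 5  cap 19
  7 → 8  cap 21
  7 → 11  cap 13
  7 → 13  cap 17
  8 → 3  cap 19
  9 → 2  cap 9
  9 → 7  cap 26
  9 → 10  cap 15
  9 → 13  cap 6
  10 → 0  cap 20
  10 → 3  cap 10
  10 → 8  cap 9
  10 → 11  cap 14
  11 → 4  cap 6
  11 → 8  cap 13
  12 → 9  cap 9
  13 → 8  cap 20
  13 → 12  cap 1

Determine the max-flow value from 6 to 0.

augment #1: 6→10→0 bottleneck 20, total now 20
augment #2: 6→7→5→0 bottleneck 12, total now 32
augment #3: 6→8→3→1→5→0 bottleneck 6, total now 38
augment #4: 6→10→3→1→5→0 bottleneck 2, total now 40
augment #5: 6→11→4→1→5→0 bottleneck 3, total now 43
augment #6: 6→11→4→9→2→0 bottleneck 3, total now 46
augment #7: 6→13→12→9→2→0 bottleneck 1, total now 47
augment #8: 6→11→8→3→9→2→0 bottleneck 4, total now 51
augment #9: 6→13→8→3→9→2→0 bottleneck 1, total now 52

Maximum flow value: 52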